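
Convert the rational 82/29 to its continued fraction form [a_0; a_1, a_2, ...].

Run the Euclidean algorithm on 82 and 29; the successive quotients are the partial quotients a_0, a_1, ... (each step inverts the fractional part left over by the previous one):
  82 = 2*29 + 24, so a_0 = 2.
  29 = 1*24 + 5, so a_1 = 1.
  24 = 4*5 + 4, so a_2 = 4.
  5 = 1*4 + 1, so a_3 = 1.
  4 = 4*1 + 0, so a_4 = 4.
The remainder reaches 0 after 5 divisions, so the expansion has 5 partial quotients, read off in order.

[2; 1, 4, 1, 4]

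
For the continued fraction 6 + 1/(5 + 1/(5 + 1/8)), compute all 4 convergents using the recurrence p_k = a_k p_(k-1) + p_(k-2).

Using the convergent recurrence p_i = a_i*p_{i-1} + p_{i-2}, q_i = a_i*q_{i-1} + q_{i-2} with p_{-2}=0, p_{-1}=1, q_{-2}=1, q_{-1}=0:
  i=0: a_0=6, p_0 = 6*1 + 0 = 6, q_0 = 6*0 + 1 = 1.
  i=1: a_1=5, p_1 = 5*6 + 1 = 31, q_1 = 5*1 + 0 = 5.
  i=2: a_2=5, p_2 = 5*31 + 6 = 161, q_2 = 5*5 + 1 = 26.
  i=3: a_3=8, p_3 = 8*161 + 31 = 1319, q_3 = 8*26 + 5 = 213.

6/1, 31/5, 161/26, 1319/213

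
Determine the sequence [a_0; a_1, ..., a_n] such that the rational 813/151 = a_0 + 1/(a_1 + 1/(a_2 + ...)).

Run the Euclidean algorithm on 813 and 151; the successive quotients are the partial quotients a_0, a_1, ... (each step inverts the fractional part left over by the previous one):
  813 = 5*151 + 58, so a_0 = 5.
  151 = 2*58 + 35, so a_1 = 2.
  58 = 1*35 + 23, so a_2 = 1.
  35 = 1*23 + 12, so a_3 = 1.
  23 = 1*12 + 11, so a_4 = 1.
  12 = 1*11 + 1, so a_5 = 1.
  11 = 11*1 + 0, so a_6 = 11.
The remainder reaches 0 after 7 divisions, so the expansion has 7 partial quotients, read off in order.

[5; 2, 1, 1, 1, 1, 11]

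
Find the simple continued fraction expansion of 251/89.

Run the Euclidean algorithm on 251 and 89; the successive quotients are the partial quotients a_0, a_1, ... (each step inverts the fractional part left over by the previous one):
  251 = 2*89 + 73, so a_0 = 2.
  89 = 1*73 + 16, so a_1 = 1.
  73 = 4*16 + 9, so a_2 = 4.
  16 = 1*9 + 7, so a_3 = 1.
  9 = 1*7 + 2, so a_4 = 1.
  7 = 3*2 + 1, so a_5 = 3.
  2 = 2*1 + 0, so a_6 = 2.
The remainder reaches 0 after 7 divisions, so the expansion has 7 partial quotients, read off in order.

[2; 1, 4, 1, 1, 3, 2]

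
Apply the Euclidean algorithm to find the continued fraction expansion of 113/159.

Run the Euclidean algorithm on 113 and 159; the successive quotients are the partial quotients a_0, a_1, ... (each step inverts the fractional part left over by the previous one):
  113 = 0*159 + 113, so a_0 = 0.
  159 = 1*113 + 46, so a_1 = 1.
  113 = 2*46 + 21, so a_2 = 2.
  46 = 2*21 + 4, so a_3 = 2.
  21 = 5*4 + 1, so a_4 = 5.
  4 = 4*1 + 0, so a_5 = 4.
The remainder reaches 0 after 6 divisions, so the expansion has 6 partial quotients, read off in order.

[0; 1, 2, 2, 5, 4]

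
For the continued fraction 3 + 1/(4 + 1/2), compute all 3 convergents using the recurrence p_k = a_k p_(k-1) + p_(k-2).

3/1, 13/4, 29/9

Using the convergent recurrence p_i = a_i*p_{i-1} + p_{i-2}, q_i = a_i*q_{i-1} + q_{i-2} with p_{-2}=0, p_{-1}=1, q_{-2}=1, q_{-1}=0:
  i=0: a_0=3, p_0 = 3*1 + 0 = 3, q_0 = 3*0 + 1 = 1.
  i=1: a_1=4, p_1 = 4*3 + 1 = 13, q_1 = 4*1 + 0 = 4.
  i=2: a_2=2, p_2 = 2*13 + 3 = 29, q_2 = 2*4 + 1 = 9.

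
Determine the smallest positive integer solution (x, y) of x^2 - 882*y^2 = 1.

(x, y) = (19601, 660)

First expand sqrt(882) as a continued fraction. With x_i = (sqrt(882) + m_i)/d_i and (m_0, d_0) = (0, 1): a_0 = floor(sqrt(882)) = 29, since 29^2 = 841 <= 882 < 900 = 30^2.
Iterate m_{i+1} = d_i*a_i - m_i, d_{i+1} = (882 - m_{i+1}^2)/d_i, a_{i+1} = floor((a_0 + m_{i+1})/d_{i+1}):
  m_1 = 1*29 - 0 = 29, d_1 = (882 - 29^2)/1 = 41/1 = 41, a_1 = floor((29 + 29)/41) = 1.
  m_2 = 41*1 - 29 = 12, d_2 = (882 - 12^2)/41 = 738/41 = 18, a_2 = floor((29 + 12)/18) = 2.
  m_3 = 18*2 - 12 = 24, d_3 = (882 - 24^2)/18 = 306/18 = 17, a_3 = floor((29 + 24)/17) = 3.
  m_4 = 17*3 - 24 = 27, d_4 = (882 - 27^2)/17 = 153/17 = 9, a_4 = floor((29 + 27)/9) = 6.
  m_5 = 9*6 - 27 = 27, d_5 = (882 - 27^2)/9 = 153/9 = 17, a_5 = floor((29 + 27)/17) = 3.
  m_6 = 17*3 - 27 = 24, d_6 = (882 - 24^2)/17 = 306/17 = 18, a_6 = floor((29 + 24)/18) = 2.
  m_7 = 18*2 - 24 = 12, d_7 = (882 - 12^2)/18 = 738/18 = 41, a_7 = floor((29 + 12)/41) = 1.
  m_8 = 41*1 - 12 = 29, d_8 = (882 - 29^2)/41 = 41/41 = 1, a_8 = floor((29 + 29)/1) = 58.
  m_9 = 1*58 - 29 = 29, d_9 = (882 - 29^2)/1 = 41/1 = 41: (m_9, d_9) = (m_1, d_1) = (29, 41), so from here the quotients repeat a_1, ..., a_8; the period length is 8.
So sqrt(882) = [29; (1, 2, 3, 6, 3, 2, 1, 58)] with period length k = 8.
k is even, so the fundamental solution of x^2 - 882y^2 = 1 is (p_{k-1}, q_{k-1}) = (p_7, q_7); compute convergents through index 7.
Convergents (p_i = a_i*p_{i-1} + p_{i-2}, q_i = a_i*q_{i-1} + q_{i-2} with p_{-2}=0, p_{-1}=1, q_{-2}=1, q_{-1}=0):
  i=0: a_0=29, p_0 = 29*1 + 0 = 29, q_0 = 29*0 + 1 = 1.
  i=1: a_1=1, p_1 = 1*29 + 1 = 30, q_1 = 1*1 + 0 = 1.
  i=2: a_2=2, p_2 = 2*30 + 29 = 89, q_2 = 2*1 + 1 = 3.
  i=3: a_3=3, p_3 = 3*89 + 30 = 297, q_3 = 3*3 + 1 = 10.
  i=4: a_4=6, p_4 = 6*297 + 89 = 1871, q_4 = 6*10 + 3 = 63.
  i=5: a_5=3, p_5 = 3*1871 + 297 = 5910, q_5 = 3*63 + 10 = 199.
  i=6: a_6=2, p_6 = 2*5910 + 1871 = 13691, q_6 = 2*199 + 63 = 461.
  i=7: a_7=1, p_7 = 1*13691 + 5910 = 19601, q_7 = 1*461 + 199 = 660.
Check: 19601^2 - 882*660^2 = 384199201 - 384199200 = 1, so (x, y) = (19601, 660) solves the equation, and by the theorem it is the least positive solution.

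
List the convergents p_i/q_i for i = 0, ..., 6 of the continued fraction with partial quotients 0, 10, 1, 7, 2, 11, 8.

0/1, 1/10, 1/11, 8/87, 17/185, 195/2122, 1577/17161

Using the convergent recurrence p_i = a_i*p_{i-1} + p_{i-2}, q_i = a_i*q_{i-1} + q_{i-2} with p_{-2}=0, p_{-1}=1, q_{-2}=1, q_{-1}=0:
  i=0: a_0=0, p_0 = 0*1 + 0 = 0, q_0 = 0*0 + 1 = 1.
  i=1: a_1=10, p_1 = 10*0 + 1 = 1, q_1 = 10*1 + 0 = 10.
  i=2: a_2=1, p_2 = 1*1 + 0 = 1, q_2 = 1*10 + 1 = 11.
  i=3: a_3=7, p_3 = 7*1 + 1 = 8, q_3 = 7*11 + 10 = 87.
  i=4: a_4=2, p_4 = 2*8 + 1 = 17, q_4 = 2*87 + 11 = 185.
  i=5: a_5=11, p_5 = 11*17 + 8 = 195, q_5 = 11*185 + 87 = 2122.
  i=6: a_6=8, p_6 = 8*195 + 17 = 1577, q_6 = 8*2122 + 185 = 17161.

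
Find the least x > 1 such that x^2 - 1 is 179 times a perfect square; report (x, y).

(x, y) = (4190210, 313191)

First expand sqrt(179) as a continued fraction. With x_i = (sqrt(179) + m_i)/d_i and (m_0, d_0) = (0, 1): a_0 = floor(sqrt(179)) = 13, since 13^2 = 169 <= 179 < 196 = 14^2.
Iterate m_{i+1} = d_i*a_i - m_i, d_{i+1} = (179 - m_{i+1}^2)/d_i, a_{i+1} = floor((a_0 + m_{i+1})/d_{i+1}):
  m_1 = 1*13 - 0 = 13, d_1 = (179 - 13^2)/1 = 10/1 = 10, a_1 = floor((13 + 13)/10) = 2.
  m_2 = 10*2 - 13 = 7, d_2 = (179 - 7^2)/10 = 130/10 = 13, a_2 = floor((13 + 7)/13) = 1.
  m_3 = 13*1 - 7 = 6, d_3 = (179 - 6^2)/13 = 143/13 = 11, a_3 = floor((13 + 6)/11) = 1.
  m_4 = 11*1 - 6 = 5, d_4 = (179 - 5^2)/11 = 154/11 = 14, a_4 = floor((13 + 5)/14) = 1.
  m_5 = 14*1 - 5 = 9, d_5 = (179 - 9^2)/14 = 98/14 = 7, a_5 = floor((13 + 9)/7) = 3.
  m_6 = 7*3 - 9 = 12, d_6 = (179 - 12^2)/7 = 35/7 = 5, a_6 = floor((13 + 12)/5) = 5.
  m_7 = 5*5 - 12 = 13, d_7 = (179 - 13^2)/5 = 10/5 = 2, a_7 = floor((13 + 13)/2) = 13.
  m_8 = 2*13 - 13 = 13, d_8 = (179 - 13^2)/2 = 10/2 = 5, a_8 = floor((13 + 13)/5) = 5.
  m_9 = 5*5 - 13 = 12, d_9 = (179 - 12^2)/5 = 35/5 = 7, a_9 = floor((13 + 12)/7) = 3.
  m_10 = 7*3 - 12 = 9, d_10 = (179 - 9^2)/7 = 98/7 = 14, a_10 = floor((13 + 9)/14) = 1.
  m_11 = 14*1 - 9 = 5, d_11 = (179 - 5^2)/14 = 154/14 = 11, a_11 = floor((13 + 5)/11) = 1.
  m_12 = 11*1 - 5 = 6, d_12 = (179 - 6^2)/11 = 143/11 = 13, a_12 = floor((13 + 6)/13) = 1.
  m_13 = 13*1 - 6 = 7, d_13 = (179 - 7^2)/13 = 130/13 = 10, a_13 = floor((13 + 7)/10) = 2.
  m_14 = 10*2 - 7 = 13, d_14 = (179 - 13^2)/10 = 10/10 = 1, a_14 = floor((13 + 13)/1) = 26.
  m_15 = 1*26 - 13 = 13, d_15 = (179 - 13^2)/1 = 10/1 = 10: (m_15, d_15) = (m_1, d_1) = (13, 10), so from here the quotients repeat a_1, ..., a_14; the period length is 14.
So sqrt(179) = [13; (2, 1, 1, 1, 3, 5, 13, 5, 3, 1, 1, 1, 2, 26)] with period length k = 14.
k is even, so the fundamental solution of x^2 - 179y^2 = 1 is (p_{k-1}, q_{k-1}) = (p_13, q_13); compute convergents through index 13.
Convergents (p_i = a_i*p_{i-1} + p_{i-2}, q_i = a_i*q_{i-1} + q_{i-2} with p_{-2}=0, p_{-1}=1, q_{-2}=1, q_{-1}=0):
  i=0: a_0=13, p_0 = 13*1 + 0 = 13, q_0 = 13*0 + 1 = 1.
  i=1: a_1=2, p_1 = 2*13 + 1 = 27, q_1 = 2*1 + 0 = 2.
  i=2: a_2=1, p_2 = 1*27 + 13 = 40, q_2 = 1*2 + 1 = 3.
  i=3: a_3=1, p_3 = 1*40 + 27 = 67, q_3 = 1*3 + 2 = 5.
  i=4: a_4=1, p_4 = 1*67 + 40 = 107, q_4 = 1*5 + 3 = 8.
  i=5: a_5=3, p_5 = 3*107 + 67 = 388, q_5 = 3*8 + 5 = 29.
  i=6: a_6=5, p_6 = 5*388 + 107 = 2047, q_6 = 5*29 + 8 = 153.
  i=7: a_7=13, p_7 = 13*2047 + 388 = 26999, q_7 = 13*153 + 29 = 2018.
  i=8: a_8=5, p_8 = 5*26999 + 2047 = 137042, q_8 = 5*2018 + 153 = 10243.
  i=9: a_9=3, p_9 = 3*137042 + 26999 = 438125, q_9 = 3*10243 + 2018 = 32747.
  i=10: a_10=1, p_10 = 1*438125 + 137042 = 575167, q_10 = 1*32747 + 10243 = 42990.
  i=11: a_11=1, p_11 = 1*575167 + 438125 = 1013292, q_11 = 1*42990 + 32747 = 75737.
  i=12: a_12=1, p_12 = 1*1013292 + 575167 = 1588459, q_12 = 1*75737 + 42990 = 118727.
  i=13: a_13=2, p_13 = 2*1588459 + 1013292 = 4190210, q_13 = 2*118727 + 75737 = 313191.
Check: 4190210^2 - 179*313191^2 = 17557859844100 - 17557859844099 = 1, so (x, y) = (4190210, 313191) solves the equation, and by the theorem it is the least positive solution.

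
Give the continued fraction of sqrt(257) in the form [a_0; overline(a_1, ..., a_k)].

Write x_i = (sqrt(257) + m_i)/d_i with (m_0, d_0) = (0, 1). a_0 = floor(sqrt(257)) = 16, since 16^2 = 256 <= 257 < 289 = 17^2.
Iterate m_{i+1} = d_i*a_i - m_i, d_{i+1} = (257 - m_{i+1}^2)/d_i, a_{i+1} = floor((a_0 + m_{i+1})/d_{i+1}):
  m_1 = 1*16 - 0 = 16, d_1 = (257 - 16^2)/1 = 1/1 = 1, a_1 = floor((16 + 16)/1) = 32.
  m_2 = 1*32 - 16 = 16, d_2 = (257 - 16^2)/1 = 1/1 = 1: (m_2, d_2) = (m_1, d_1) = (16, 1), so from here the quotient a_1 repeats; the period length is 1.
Hence the expansion of sqrt(257) is a_0 = 16 followed by the repeating block 32 (period 1).

[16; overline(32)]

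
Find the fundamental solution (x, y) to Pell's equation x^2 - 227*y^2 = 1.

First expand sqrt(227) as a continued fraction. With x_i = (sqrt(227) + m_i)/d_i and (m_0, d_0) = (0, 1): a_0 = floor(sqrt(227)) = 15, since 15^2 = 225 <= 227 < 256 = 16^2.
Iterate m_{i+1} = d_i*a_i - m_i, d_{i+1} = (227 - m_{i+1}^2)/d_i, a_{i+1} = floor((a_0 + m_{i+1})/d_{i+1}):
  m_1 = 1*15 - 0 = 15, d_1 = (227 - 15^2)/1 = 2/1 = 2, a_1 = floor((15 + 15)/2) = 15.
  m_2 = 2*15 - 15 = 15, d_2 = (227 - 15^2)/2 = 2/2 = 1, a_2 = floor((15 + 15)/1) = 30.
  m_3 = 1*30 - 15 = 15, d_3 = (227 - 15^2)/1 = 2/1 = 2: (m_3, d_3) = (m_1, d_1) = (15, 2), so from here the quotients repeat a_1, a_2; the period length is 2.
So sqrt(227) = [15; (15, 30)] with period length k = 2.
k is even, so the fundamental solution of x^2 - 227y^2 = 1 is (p_{k-1}, q_{k-1}) = (p_1, q_1); compute convergents through index 1.
Convergents (p_i = a_i*p_{i-1} + p_{i-2}, q_i = a_i*q_{i-1} + q_{i-2} with p_{-2}=0, p_{-1}=1, q_{-2}=1, q_{-1}=0):
  i=0: a_0=15, p_0 = 15*1 + 0 = 15, q_0 = 15*0 + 1 = 1.
  i=1: a_1=15, p_1 = 15*15 + 1 = 226, q_1 = 15*1 + 0 = 15.
Check: 226^2 - 227*15^2 = 51076 - 51075 = 1, so (x, y) = (226, 15) solves the equation, and by the theorem it is the least positive solution.

(x, y) = (226, 15)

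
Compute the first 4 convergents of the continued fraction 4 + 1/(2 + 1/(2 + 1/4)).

Using the convergent recurrence p_i = a_i*p_{i-1} + p_{i-2}, q_i = a_i*q_{i-1} + q_{i-2} with p_{-2}=0, p_{-1}=1, q_{-2}=1, q_{-1}=0:
  i=0: a_0=4, p_0 = 4*1 + 0 = 4, q_0 = 4*0 + 1 = 1.
  i=1: a_1=2, p_1 = 2*4 + 1 = 9, q_1 = 2*1 + 0 = 2.
  i=2: a_2=2, p_2 = 2*9 + 4 = 22, q_2 = 2*2 + 1 = 5.
  i=3: a_3=4, p_3 = 4*22 + 9 = 97, q_3 = 4*5 + 2 = 22.

4/1, 9/2, 22/5, 97/22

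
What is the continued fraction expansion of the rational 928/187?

[4; 1, 25, 1, 2, 2]

Run the Euclidean algorithm on 928 and 187; the successive quotients are the partial quotients a_0, a_1, ... (each step inverts the fractional part left over by the previous one):
  928 = 4*187 + 180, so a_0 = 4.
  187 = 1*180 + 7, so a_1 = 1.
  180 = 25*7 + 5, so a_2 = 25.
  7 = 1*5 + 2, so a_3 = 1.
  5 = 2*2 + 1, so a_4 = 2.
  2 = 2*1 + 0, so a_5 = 2.
The remainder reaches 0 after 6 divisions, so the expansion has 6 partial quotients, read off in order.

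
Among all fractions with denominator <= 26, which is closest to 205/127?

Expand x = 205/127 as a continued fraction with the Euclidean algorithm:
  205 = 1*127 + 78, so a_0 = 1.
  127 = 1*78 + 49, so a_1 = 1.
  78 = 1*49 + 29, so a_2 = 1.
  49 = 1*29 + 20, so a_3 = 1.
  29 = 1*20 + 9, so a_4 = 1.
  20 = 2*9 + 2, so a_5 = 2.
  9 = 4*2 + 1, so a_6 = 4.
  2 = 2*1 + 0, so a_7 = 2.
so x = [1; 1, 1, 1, 1, 2, 4, 2].
Convergents (p_i = a_i*p_{i-1} + p_{i-2}, q_i = a_i*q_{i-1} + q_{i-2} with p_{-2}=0, p_{-1}=1, q_{-2}=1, q_{-1}=0), until the denominator exceeds 26:
  i=0: a_0=1, p_0 = 1*1 + 0 = 1, q_0 = 1*0 + 1 = 1.
  i=1: a_1=1, p_1 = 1*1 + 1 = 2, q_1 = 1*1 + 0 = 1.
  i=2: a_2=1, p_2 = 1*2 + 1 = 3, q_2 = 1*1 + 1 = 2.
  i=3: a_3=1, p_3 = 1*3 + 2 = 5, q_3 = 1*2 + 1 = 3.
  i=4: a_4=1, p_4 = 1*5 + 3 = 8, q_4 = 1*3 + 2 = 5.
  i=5: a_5=2, p_5 = 2*8 + 5 = 21, q_5 = 2*5 + 3 = 13.
  i=6: a_6=4, p_6 = 4*21 + 8 = 92, q_6 = 4*13 + 5 = 57.
q_6 = 57 > 26, so the last convergent with denominator <= 26 is p_5/q_5 = 21/13.
The closest fraction with denominator <= 26 is either p_5/q_5 or the intermediate fraction (k*p_5 + p_4)/(k*q_5 + q_4) with the largest k >= 1 whose denominator stays <= 26; these approach x as k grows, and every other convergent or intermediate fraction in range is farther away.
Largest k: floor((26 - q_4)/q_5) = floor((26 - 5)/13) = 1.
That gives (1*21 + 8)/(1*13 + 5) = 29/18.
Compare the errors: |x - 21/13| = |205*13 - 21*127|/(127*13) = 2/1651, and |x - 29/18| = |205*18 - 29*127|/(127*18) = 7/2286.
Cross-multiplying, 2*2286 = 4572 < 11557 = 7*1651, so 2/1651 is smaller: the convergent 21/13 is closer to x than 29/18.

21/13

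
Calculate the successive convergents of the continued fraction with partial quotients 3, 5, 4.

Using the convergent recurrence p_i = a_i*p_{i-1} + p_{i-2}, q_i = a_i*q_{i-1} + q_{i-2} with p_{-2}=0, p_{-1}=1, q_{-2}=1, q_{-1}=0:
  i=0: a_0=3, p_0 = 3*1 + 0 = 3, q_0 = 3*0 + 1 = 1.
  i=1: a_1=5, p_1 = 5*3 + 1 = 16, q_1 = 5*1 + 0 = 5.
  i=2: a_2=4, p_2 = 4*16 + 3 = 67, q_2 = 4*5 + 1 = 21.

3/1, 16/5, 67/21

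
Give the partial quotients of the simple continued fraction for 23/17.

[1; 2, 1, 5]

Run the Euclidean algorithm on 23 and 17; the successive quotients are the partial quotients a_0, a_1, ... (each step inverts the fractional part left over by the previous one):
  23 = 1*17 + 6, so a_0 = 1.
  17 = 2*6 + 5, so a_1 = 2.
  6 = 1*5 + 1, so a_2 = 1.
  5 = 5*1 + 0, so a_3 = 5.
The remainder reaches 0 after 4 divisions, so the expansion has 4 partial quotients, read off in order.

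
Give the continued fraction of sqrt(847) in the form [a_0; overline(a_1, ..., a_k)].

Write x_i = (sqrt(847) + m_i)/d_i with (m_0, d_0) = (0, 1). a_0 = floor(sqrt(847)) = 29, since 29^2 = 841 <= 847 < 900 = 30^2.
Iterate m_{i+1} = d_i*a_i - m_i, d_{i+1} = (847 - m_{i+1}^2)/d_i, a_{i+1} = floor((a_0 + m_{i+1})/d_{i+1}):
  m_1 = 1*29 - 0 = 29, d_1 = (847 - 29^2)/1 = 6/1 = 6, a_1 = floor((29 + 29)/6) = 9.
  m_2 = 6*9 - 29 = 25, d_2 = (847 - 25^2)/6 = 222/6 = 37, a_2 = floor((29 + 25)/37) = 1.
  m_3 = 37*1 - 25 = 12, d_3 = (847 - 12^2)/37 = 703/37 = 19, a_3 = floor((29 + 12)/19) = 2.
  m_4 = 19*2 - 12 = 26, d_4 = (847 - 26^2)/19 = 171/19 = 9, a_4 = floor((29 + 26)/9) = 6.
  m_5 = 9*6 - 26 = 28, d_5 = (847 - 28^2)/9 = 63/9 = 7, a_5 = floor((29 + 28)/7) = 8.
  m_6 = 7*8 - 28 = 28, d_6 = (847 - 28^2)/7 = 63/7 = 9, a_6 = floor((29 + 28)/9) = 6.
  m_7 = 9*6 - 28 = 26, d_7 = (847 - 26^2)/9 = 171/9 = 19, a_7 = floor((29 + 26)/19) = 2.
  m_8 = 19*2 - 26 = 12, d_8 = (847 - 12^2)/19 = 703/19 = 37, a_8 = floor((29 + 12)/37) = 1.
  m_9 = 37*1 - 12 = 25, d_9 = (847 - 25^2)/37 = 222/37 = 6, a_9 = floor((29 + 25)/6) = 9.
  m_10 = 6*9 - 25 = 29, d_10 = (847 - 29^2)/6 = 6/6 = 1, a_10 = floor((29 + 29)/1) = 58.
  m_11 = 1*58 - 29 = 29, d_11 = (847 - 29^2)/1 = 6/1 = 6: (m_11, d_11) = (m_1, d_1) = (29, 6), so from here the quotients repeat a_1, ..., a_10; the period length is 10.
Hence the expansion of sqrt(847) is a_0 = 29 followed by the repeating block 9, 1, 2, 6, 8, 6, 2, 1, 9, 58 (period 10).

[29; overline(9, 1, 2, 6, 8, 6, 2, 1, 9, 58)]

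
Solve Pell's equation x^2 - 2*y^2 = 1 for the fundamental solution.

(x, y) = (3, 2)

First expand sqrt(2) as a continued fraction. With x_i = (sqrt(2) + m_i)/d_i and (m_0, d_0) = (0, 1): a_0 = floor(sqrt(2)) = 1, since 1^2 = 1 <= 2 < 4 = 2^2.
Iterate m_{i+1} = d_i*a_i - m_i, d_{i+1} = (2 - m_{i+1}^2)/d_i, a_{i+1} = floor((a_0 + m_{i+1})/d_{i+1}):
  m_1 = 1*1 - 0 = 1, d_1 = (2 - 1^2)/1 = 1/1 = 1, a_1 = floor((1 + 1)/1) = 2.
  m_2 = 1*2 - 1 = 1, d_2 = (2 - 1^2)/1 = 1/1 = 1: (m_2, d_2) = (m_1, d_1) = (1, 1), so from here the quotient a_1 repeats; the period length is 1.
So sqrt(2) = [1; (2)] with period length k = 1.
k is odd, so (p_{k-1}, q_{k-1}) only solves x^2 - 2y^2 = -1 and the fundamental solution of x^2 - 2y^2 = 1 is (p_{2k-1}, q_{2k-1}) = (p_1, q_1); compute convergents through index 1, running through the period twice.
Convergents (p_i = a_i*p_{i-1} + p_{i-2}, q_i = a_i*q_{i-1} + q_{i-2} with p_{-2}=0, p_{-1}=1, q_{-2}=1, q_{-1}=0):
  i=0: a_0=1, p_0 = 1*1 + 0 = 1, q_0 = 1*0 + 1 = 1.
  i=1: a_1=2, p_1 = 2*1 + 1 = 3, q_1 = 2*1 + 0 = 2.
Indeed p_0^2 - 2*q_0^2 = 1 - 2 = -1, not +1.
Check: 3^2 - 2*2^2 = 9 - 8 = 1, so (x, y) = (3, 2) solves the equation, and by the theorem it is the least positive solution.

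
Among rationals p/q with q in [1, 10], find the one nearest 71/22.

29/9

Expand x = 71/22 as a continued fraction with the Euclidean algorithm:
  71 = 3*22 + 5, so a_0 = 3.
  22 = 4*5 + 2, so a_1 = 4.
  5 = 2*2 + 1, so a_2 = 2.
  2 = 2*1 + 0, so a_3 = 2.
so x = [3; 4, 2, 2].
Convergents (p_i = a_i*p_{i-1} + p_{i-2}, q_i = a_i*q_{i-1} + q_{i-2} with p_{-2}=0, p_{-1}=1, q_{-2}=1, q_{-1}=0), until the denominator exceeds 10:
  i=0: a_0=3, p_0 = 3*1 + 0 = 3, q_0 = 3*0 + 1 = 1.
  i=1: a_1=4, p_1 = 4*3 + 1 = 13, q_1 = 4*1 + 0 = 4.
  i=2: a_2=2, p_2 = 2*13 + 3 = 29, q_2 = 2*4 + 1 = 9.
  i=3: a_3=2, p_3 = 2*29 + 13 = 71, q_3 = 2*9 + 4 = 22.
q_3 = 22 > 10, so the last convergent with denominator <= 10 is p_2/q_2 = 29/9.
The closest fraction with denominator <= 10 is either p_2/q_2 or the intermediate fraction (k*p_2 + p_1)/(k*q_2 + q_1) with the largest k >= 1 whose denominator stays <= 10; these approach x as k grows, and every other convergent or intermediate fraction in range is farther away.
Largest k: floor((10 - q_1)/q_2) = floor((10 - 4)/9) = 0.
Since k = 0, no intermediate fraction beyond p_2/q_2 has denominator <= 10, so the convergent 29/9 is the closest (its error is |71*9 - 29*22|/(22*9) = 1/198).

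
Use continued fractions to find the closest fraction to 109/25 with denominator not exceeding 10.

Expand x = 109/25 as a continued fraction with the Euclidean algorithm:
  109 = 4*25 + 9, so a_0 = 4.
  25 = 2*9 + 7, so a_1 = 2.
  9 = 1*7 + 2, so a_2 = 1.
  7 = 3*2 + 1, so a_3 = 3.
  2 = 2*1 + 0, so a_4 = 2.
so x = [4; 2, 1, 3, 2].
Convergents (p_i = a_i*p_{i-1} + p_{i-2}, q_i = a_i*q_{i-1} + q_{i-2} with p_{-2}=0, p_{-1}=1, q_{-2}=1, q_{-1}=0), until the denominator exceeds 10:
  i=0: a_0=4, p_0 = 4*1 + 0 = 4, q_0 = 4*0 + 1 = 1.
  i=1: a_1=2, p_1 = 2*4 + 1 = 9, q_1 = 2*1 + 0 = 2.
  i=2: a_2=1, p_2 = 1*9 + 4 = 13, q_2 = 1*2 + 1 = 3.
  i=3: a_3=3, p_3 = 3*13 + 9 = 48, q_3 = 3*3 + 2 = 11.
q_3 = 11 > 10, so the last convergent with denominator <= 10 is p_2/q_2 = 13/3.
The closest fraction with denominator <= 10 is either p_2/q_2 or the intermediate fraction (k*p_2 + p_1)/(k*q_2 + q_1) with the largest k >= 1 whose denominator stays <= 10; these approach x as k grows, and every other convergent or intermediate fraction in range is farther away.
Largest k: floor((10 - q_1)/q_2) = floor((10 - 2)/3) = 2.
That gives (2*13 + 9)/(2*3 + 2) = 35/8.
Compare the errors: |x - 13/3| = |109*3 - 13*25|/(25*3) = 2/75, and |x - 35/8| = |109*8 - 35*25|/(25*8) = 3/200.
Cross-multiplying, 3*75 = 225 < 400 = 2*200, so 3/200 is smaller: the intermediate fraction 35/8 is closer to x than 13/3.

35/8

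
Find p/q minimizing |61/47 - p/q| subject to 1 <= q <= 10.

13/10

Expand x = 61/47 as a continued fraction with the Euclidean algorithm:
  61 = 1*47 + 14, so a_0 = 1.
  47 = 3*14 + 5, so a_1 = 3.
  14 = 2*5 + 4, so a_2 = 2.
  5 = 1*4 + 1, so a_3 = 1.
  4 = 4*1 + 0, so a_4 = 4.
so x = [1; 3, 2, 1, 4].
Convergents (p_i = a_i*p_{i-1} + p_{i-2}, q_i = a_i*q_{i-1} + q_{i-2} with p_{-2}=0, p_{-1}=1, q_{-2}=1, q_{-1}=0), until the denominator exceeds 10:
  i=0: a_0=1, p_0 = 1*1 + 0 = 1, q_0 = 1*0 + 1 = 1.
  i=1: a_1=3, p_1 = 3*1 + 1 = 4, q_1 = 3*1 + 0 = 3.
  i=2: a_2=2, p_2 = 2*4 + 1 = 9, q_2 = 2*3 + 1 = 7.
  i=3: a_3=1, p_3 = 1*9 + 4 = 13, q_3 = 1*7 + 3 = 10.
  i=4: a_4=4, p_4 = 4*13 + 9 = 61, q_4 = 4*10 + 7 = 47.
q_4 = 47 > 10, so the last convergent with denominator <= 10 is p_3/q_3 = 13/10.
The closest fraction with denominator <= 10 is either p_3/q_3 or the intermediate fraction (k*p_3 + p_2)/(k*q_3 + q_2) with the largest k >= 1 whose denominator stays <= 10; these approach x as k grows, and every other convergent or intermediate fraction in range is farther away.
Largest k: floor((10 - q_2)/q_3) = floor((10 - 7)/10) = 0.
Since k = 0, no intermediate fraction beyond p_3/q_3 has denominator <= 10, so the convergent 13/10 is the closest (its error is |61*10 - 13*47|/(47*10) = 1/470).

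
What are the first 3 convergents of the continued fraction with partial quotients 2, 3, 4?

2/1, 7/3, 30/13

Using the convergent recurrence p_i = a_i*p_{i-1} + p_{i-2}, q_i = a_i*q_{i-1} + q_{i-2} with p_{-2}=0, p_{-1}=1, q_{-2}=1, q_{-1}=0:
  i=0: a_0=2, p_0 = 2*1 + 0 = 2, q_0 = 2*0 + 1 = 1.
  i=1: a_1=3, p_1 = 3*2 + 1 = 7, q_1 = 3*1 + 0 = 3.
  i=2: a_2=4, p_2 = 4*7 + 2 = 30, q_2 = 4*3 + 1 = 13.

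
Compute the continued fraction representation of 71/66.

[1; 13, 5]

Run the Euclidean algorithm on 71 and 66; the successive quotients are the partial quotients a_0, a_1, ... (each step inverts the fractional part left over by the previous one):
  71 = 1*66 + 5, so a_0 = 1.
  66 = 13*5 + 1, so a_1 = 13.
  5 = 5*1 + 0, so a_2 = 5.
The remainder reaches 0 after 3 divisions, so the expansion has 3 partial quotients, read off in order.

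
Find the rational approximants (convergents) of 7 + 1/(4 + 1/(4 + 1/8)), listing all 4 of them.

Using the convergent recurrence p_i = a_i*p_{i-1} + p_{i-2}, q_i = a_i*q_{i-1} + q_{i-2} with p_{-2}=0, p_{-1}=1, q_{-2}=1, q_{-1}=0:
  i=0: a_0=7, p_0 = 7*1 + 0 = 7, q_0 = 7*0 + 1 = 1.
  i=1: a_1=4, p_1 = 4*7 + 1 = 29, q_1 = 4*1 + 0 = 4.
  i=2: a_2=4, p_2 = 4*29 + 7 = 123, q_2 = 4*4 + 1 = 17.
  i=3: a_3=8, p_3 = 8*123 + 29 = 1013, q_3 = 8*17 + 4 = 140.

7/1, 29/4, 123/17, 1013/140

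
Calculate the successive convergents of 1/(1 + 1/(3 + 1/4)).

0/1, 1/1, 3/4, 13/17

Using the convergent recurrence p_i = a_i*p_{i-1} + p_{i-2}, q_i = a_i*q_{i-1} + q_{i-2} with p_{-2}=0, p_{-1}=1, q_{-2}=1, q_{-1}=0:
  i=0: a_0=0, p_0 = 0*1 + 0 = 0, q_0 = 0*0 + 1 = 1.
  i=1: a_1=1, p_1 = 1*0 + 1 = 1, q_1 = 1*1 + 0 = 1.
  i=2: a_2=3, p_2 = 3*1 + 0 = 3, q_2 = 3*1 + 1 = 4.
  i=3: a_3=4, p_3 = 4*3 + 1 = 13, q_3 = 4*4 + 1 = 17.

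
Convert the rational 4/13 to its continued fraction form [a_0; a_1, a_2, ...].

[0; 3, 4]

Run the Euclidean algorithm on 4 and 13; the successive quotients are the partial quotients a_0, a_1, ... (each step inverts the fractional part left over by the previous one):
  4 = 0*13 + 4, so a_0 = 0.
  13 = 3*4 + 1, so a_1 = 3.
  4 = 4*1 + 0, so a_2 = 4.
The remainder reaches 0 after 3 divisions, so the expansion has 3 partial quotients, read off in order.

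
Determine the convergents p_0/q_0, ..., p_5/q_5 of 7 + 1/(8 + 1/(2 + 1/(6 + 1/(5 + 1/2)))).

7/1, 57/8, 121/17, 783/110, 4036/567, 8855/1244

Using the convergent recurrence p_i = a_i*p_{i-1} + p_{i-2}, q_i = a_i*q_{i-1} + q_{i-2} with p_{-2}=0, p_{-1}=1, q_{-2}=1, q_{-1}=0:
  i=0: a_0=7, p_0 = 7*1 + 0 = 7, q_0 = 7*0 + 1 = 1.
  i=1: a_1=8, p_1 = 8*7 + 1 = 57, q_1 = 8*1 + 0 = 8.
  i=2: a_2=2, p_2 = 2*57 + 7 = 121, q_2 = 2*8 + 1 = 17.
  i=3: a_3=6, p_3 = 6*121 + 57 = 783, q_3 = 6*17 + 8 = 110.
  i=4: a_4=5, p_4 = 5*783 + 121 = 4036, q_4 = 5*110 + 17 = 567.
  i=5: a_5=2, p_5 = 2*4036 + 783 = 8855, q_5 = 2*567 + 110 = 1244.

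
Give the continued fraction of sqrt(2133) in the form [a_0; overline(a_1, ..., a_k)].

Write x_i = (sqrt(2133) + m_i)/d_i with (m_0, d_0) = (0, 1). a_0 = floor(sqrt(2133)) = 46, since 46^2 = 2116 <= 2133 < 2209 = 47^2.
Iterate m_{i+1} = d_i*a_i - m_i, d_{i+1} = (2133 - m_{i+1}^2)/d_i, a_{i+1} = floor((a_0 + m_{i+1})/d_{i+1}):
  m_1 = 1*46 - 0 = 46, d_1 = (2133 - 46^2)/1 = 17/1 = 17, a_1 = floor((46 + 46)/17) = 5.
  m_2 = 17*5 - 46 = 39, d_2 = (2133 - 39^2)/17 = 612/17 = 36, a_2 = floor((46 + 39)/36) = 2.
  m_3 = 36*2 - 39 = 33, d_3 = (2133 - 33^2)/36 = 1044/36 = 29, a_3 = floor((46 + 33)/29) = 2.
  m_4 = 29*2 - 33 = 25, d_4 = (2133 - 25^2)/29 = 1508/29 = 52, a_4 = floor((46 + 25)/52) = 1.
  m_5 = 52*1 - 25 = 27, d_5 = (2133 - 27^2)/52 = 1404/52 = 27, a_5 = floor((46 + 27)/27) = 2.
  m_6 = 27*2 - 27 = 27, d_6 = (2133 - 27^2)/27 = 1404/27 = 52, a_6 = floor((46 + 27)/52) = 1.
  m_7 = 52*1 - 27 = 25, d_7 = (2133 - 25^2)/52 = 1508/52 = 29, a_7 = floor((46 + 25)/29) = 2.
  m_8 = 29*2 - 25 = 33, d_8 = (2133 - 33^2)/29 = 1044/29 = 36, a_8 = floor((46 + 33)/36) = 2.
  m_9 = 36*2 - 33 = 39, d_9 = (2133 - 39^2)/36 = 612/36 = 17, a_9 = floor((46 + 39)/17) = 5.
  m_10 = 17*5 - 39 = 46, d_10 = (2133 - 46^2)/17 = 17/17 = 1, a_10 = floor((46 + 46)/1) = 92.
  m_11 = 1*92 - 46 = 46, d_11 = (2133 - 46^2)/1 = 17/1 = 17: (m_11, d_11) = (m_1, d_1) = (46, 17), so from here the quotients repeat a_1, ..., a_10; the period length is 10.
Hence the expansion of sqrt(2133) is a_0 = 46 followed by the repeating block 5, 2, 2, 1, 2, 1, 2, 2, 5, 92 (period 10).

[46; overline(5, 2, 2, 1, 2, 1, 2, 2, 5, 92)]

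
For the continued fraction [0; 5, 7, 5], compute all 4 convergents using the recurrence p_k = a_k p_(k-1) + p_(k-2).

Using the convergent recurrence p_i = a_i*p_{i-1} + p_{i-2}, q_i = a_i*q_{i-1} + q_{i-2} with p_{-2}=0, p_{-1}=1, q_{-2}=1, q_{-1}=0:
  i=0: a_0=0, p_0 = 0*1 + 0 = 0, q_0 = 0*0 + 1 = 1.
  i=1: a_1=5, p_1 = 5*0 + 1 = 1, q_1 = 5*1 + 0 = 5.
  i=2: a_2=7, p_2 = 7*1 + 0 = 7, q_2 = 7*5 + 1 = 36.
  i=3: a_3=5, p_3 = 5*7 + 1 = 36, q_3 = 5*36 + 5 = 185.

0/1, 1/5, 7/36, 36/185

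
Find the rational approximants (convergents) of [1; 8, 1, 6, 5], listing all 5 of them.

1/1, 9/8, 10/9, 69/62, 355/319

Using the convergent recurrence p_i = a_i*p_{i-1} + p_{i-2}, q_i = a_i*q_{i-1} + q_{i-2} with p_{-2}=0, p_{-1}=1, q_{-2}=1, q_{-1}=0:
  i=0: a_0=1, p_0 = 1*1 + 0 = 1, q_0 = 1*0 + 1 = 1.
  i=1: a_1=8, p_1 = 8*1 + 1 = 9, q_1 = 8*1 + 0 = 8.
  i=2: a_2=1, p_2 = 1*9 + 1 = 10, q_2 = 1*8 + 1 = 9.
  i=3: a_3=6, p_3 = 6*10 + 9 = 69, q_3 = 6*9 + 8 = 62.
  i=4: a_4=5, p_4 = 5*69 + 10 = 355, q_4 = 5*62 + 9 = 319.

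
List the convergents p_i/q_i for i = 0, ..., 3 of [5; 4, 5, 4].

5/1, 21/4, 110/21, 461/88

Using the convergent recurrence p_i = a_i*p_{i-1} + p_{i-2}, q_i = a_i*q_{i-1} + q_{i-2} with p_{-2}=0, p_{-1}=1, q_{-2}=1, q_{-1}=0:
  i=0: a_0=5, p_0 = 5*1 + 0 = 5, q_0 = 5*0 + 1 = 1.
  i=1: a_1=4, p_1 = 4*5 + 1 = 21, q_1 = 4*1 + 0 = 4.
  i=2: a_2=5, p_2 = 5*21 + 5 = 110, q_2 = 5*4 + 1 = 21.
  i=3: a_3=4, p_3 = 4*110 + 21 = 461, q_3 = 4*21 + 4 = 88.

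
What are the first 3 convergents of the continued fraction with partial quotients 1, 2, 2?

1/1, 3/2, 7/5

Using the convergent recurrence p_i = a_i*p_{i-1} + p_{i-2}, q_i = a_i*q_{i-1} + q_{i-2} with p_{-2}=0, p_{-1}=1, q_{-2}=1, q_{-1}=0:
  i=0: a_0=1, p_0 = 1*1 + 0 = 1, q_0 = 1*0 + 1 = 1.
  i=1: a_1=2, p_1 = 2*1 + 1 = 3, q_1 = 2*1 + 0 = 2.
  i=2: a_2=2, p_2 = 2*3 + 1 = 7, q_2 = 2*2 + 1 = 5.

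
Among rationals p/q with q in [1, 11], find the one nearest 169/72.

7/3

Expand x = 169/72 as a continued fraction with the Euclidean algorithm:
  169 = 2*72 + 25, so a_0 = 2.
  72 = 2*25 + 22, so a_1 = 2.
  25 = 1*22 + 3, so a_2 = 1.
  22 = 7*3 + 1, so a_3 = 7.
  3 = 3*1 + 0, so a_4 = 3.
so x = [2; 2, 1, 7, 3].
Convergents (p_i = a_i*p_{i-1} + p_{i-2}, q_i = a_i*q_{i-1} + q_{i-2} with p_{-2}=0, p_{-1}=1, q_{-2}=1, q_{-1}=0), until the denominator exceeds 11:
  i=0: a_0=2, p_0 = 2*1 + 0 = 2, q_0 = 2*0 + 1 = 1.
  i=1: a_1=2, p_1 = 2*2 + 1 = 5, q_1 = 2*1 + 0 = 2.
  i=2: a_2=1, p_2 = 1*5 + 2 = 7, q_2 = 1*2 + 1 = 3.
  i=3: a_3=7, p_3 = 7*7 + 5 = 54, q_3 = 7*3 + 2 = 23.
q_3 = 23 > 11, so the last convergent with denominator <= 11 is p_2/q_2 = 7/3.
The closest fraction with denominator <= 11 is either p_2/q_2 or the intermediate fraction (k*p_2 + p_1)/(k*q_2 + q_1) with the largest k >= 1 whose denominator stays <= 11; these approach x as k grows, and every other convergent or intermediate fraction in range is farther away.
Largest k: floor((11 - q_1)/q_2) = floor((11 - 2)/3) = 3.
That gives (3*7 + 5)/(3*3 + 2) = 26/11.
Compare the errors: |x - 7/3| = |169*3 - 7*72|/(72*3) = 3/216, and |x - 26/11| = |169*11 - 26*72|/(72*11) = 13/792.
Cross-multiplying, 3*792 = 2376 < 2808 = 13*216, so 3/216 is smaller: the convergent 7/3 is closer to x than 26/11.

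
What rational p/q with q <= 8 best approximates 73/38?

15/8

Expand x = 73/38 as a continued fraction with the Euclidean algorithm:
  73 = 1*38 + 35, so a_0 = 1.
  38 = 1*35 + 3, so a_1 = 1.
  35 = 11*3 + 2, so a_2 = 11.
  3 = 1*2 + 1, so a_3 = 1.
  2 = 2*1 + 0, so a_4 = 2.
so x = [1; 1, 11, 1, 2].
Convergents (p_i = a_i*p_{i-1} + p_{i-2}, q_i = a_i*q_{i-1} + q_{i-2} with p_{-2}=0, p_{-1}=1, q_{-2}=1, q_{-1}=0), until the denominator exceeds 8:
  i=0: a_0=1, p_0 = 1*1 + 0 = 1, q_0 = 1*0 + 1 = 1.
  i=1: a_1=1, p_1 = 1*1 + 1 = 2, q_1 = 1*1 + 0 = 1.
  i=2: a_2=11, p_2 = 11*2 + 1 = 23, q_2 = 11*1 + 1 = 12.
q_2 = 12 > 8, so the last convergent with denominator <= 8 is p_1/q_1 = 2/1.
The closest fraction with denominator <= 8 is either p_1/q_1 or the intermediate fraction (k*p_1 + p_0)/(k*q_1 + q_0) with the largest k >= 1 whose denominator stays <= 8; these approach x as k grows, and every other convergent or intermediate fraction in range is farther away.
Largest k: floor((8 - q_0)/q_1) = floor((8 - 1)/1) = 7.
That gives (7*2 + 1)/(7*1 + 1) = 15/8.
Compare the errors: |x - 2/1| = |73*1 - 2*38|/(38*1) = 3/38, and |x - 15/8| = |73*8 - 15*38|/(38*8) = 14/304.
Cross-multiplying, 14*38 = 532 < 912 = 3*304, so 14/304 is smaller: the intermediate fraction 15/8 is closer to x than 2/1.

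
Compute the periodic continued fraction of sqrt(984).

[31; (2, 1, 2, 2, 7, 2, 2, 1, 2, 62)]

Write x_i = (sqrt(984) + m_i)/d_i with (m_0, d_0) = (0, 1). a_0 = floor(sqrt(984)) = 31, since 31^2 = 961 <= 984 < 1024 = 32^2.
Iterate m_{i+1} = d_i*a_i - m_i, d_{i+1} = (984 - m_{i+1}^2)/d_i, a_{i+1} = floor((a_0 + m_{i+1})/d_{i+1}):
  m_1 = 1*31 - 0 = 31, d_1 = (984 - 31^2)/1 = 23/1 = 23, a_1 = floor((31 + 31)/23) = 2.
  m_2 = 23*2 - 31 = 15, d_2 = (984 - 15^2)/23 = 759/23 = 33, a_2 = floor((31 + 15)/33) = 1.
  m_3 = 33*1 - 15 = 18, d_3 = (984 - 18^2)/33 = 660/33 = 20, a_3 = floor((31 + 18)/20) = 2.
  m_4 = 20*2 - 18 = 22, d_4 = (984 - 22^2)/20 = 500/20 = 25, a_4 = floor((31 + 22)/25) = 2.
  m_5 = 25*2 - 22 = 28, d_5 = (984 - 28^2)/25 = 200/25 = 8, a_5 = floor((31 + 28)/8) = 7.
  m_6 = 8*7 - 28 = 28, d_6 = (984 - 28^2)/8 = 200/8 = 25, a_6 = floor((31 + 28)/25) = 2.
  m_7 = 25*2 - 28 = 22, d_7 = (984 - 22^2)/25 = 500/25 = 20, a_7 = floor((31 + 22)/20) = 2.
  m_8 = 20*2 - 22 = 18, d_8 = (984 - 18^2)/20 = 660/20 = 33, a_8 = floor((31 + 18)/33) = 1.
  m_9 = 33*1 - 18 = 15, d_9 = (984 - 15^2)/33 = 759/33 = 23, a_9 = floor((31 + 15)/23) = 2.
  m_10 = 23*2 - 15 = 31, d_10 = (984 - 31^2)/23 = 23/23 = 1, a_10 = floor((31 + 31)/1) = 62.
  m_11 = 1*62 - 31 = 31, d_11 = (984 - 31^2)/1 = 23/1 = 23: (m_11, d_11) = (m_1, d_1) = (31, 23), so from here the quotients repeat a_1, ..., a_10; the period length is 10.
Hence the expansion of sqrt(984) is a_0 = 31 followed by the repeating block 2, 1, 2, 2, 7, 2, 2, 1, 2, 62 (period 10).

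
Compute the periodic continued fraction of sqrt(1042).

Write x_i = (sqrt(1042) + m_i)/d_i with (m_0, d_0) = (0, 1). a_0 = floor(sqrt(1042)) = 32, since 32^2 = 1024 <= 1042 < 1089 = 33^2.
Iterate m_{i+1} = d_i*a_i - m_i, d_{i+1} = (1042 - m_{i+1}^2)/d_i, a_{i+1} = floor((a_0 + m_{i+1})/d_{i+1}):
  m_1 = 1*32 - 0 = 32, d_1 = (1042 - 32^2)/1 = 18/1 = 18, a_1 = floor((32 + 32)/18) = 3.
  m_2 = 18*3 - 32 = 22, d_2 = (1042 - 22^2)/18 = 558/18 = 31, a_2 = floor((32 + 22)/31) = 1.
  m_3 = 31*1 - 22 = 9, d_3 = (1042 - 9^2)/31 = 961/31 = 31, a_3 = floor((32 + 9)/31) = 1.
  m_4 = 31*1 - 9 = 22, d_4 = (1042 - 22^2)/31 = 558/31 = 18, a_4 = floor((32 + 22)/18) = 3.
  m_5 = 18*3 - 22 = 32, d_5 = (1042 - 32^2)/18 = 18/18 = 1, a_5 = floor((32 + 32)/1) = 64.
  m_6 = 1*64 - 32 = 32, d_6 = (1042 - 32^2)/1 = 18/1 = 18: (m_6, d_6) = (m_1, d_1) = (32, 18), so from here the quotients repeat a_1, ..., a_5; the period length is 5.
Hence the expansion of sqrt(1042) is a_0 = 32 followed by the repeating block 3, 1, 1, 3, 64 (period 5).

[32; (3, 1, 1, 3, 64)]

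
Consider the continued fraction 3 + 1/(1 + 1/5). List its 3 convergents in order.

Using the convergent recurrence p_i = a_i*p_{i-1} + p_{i-2}, q_i = a_i*q_{i-1} + q_{i-2} with p_{-2}=0, p_{-1}=1, q_{-2}=1, q_{-1}=0:
  i=0: a_0=3, p_0 = 3*1 + 0 = 3, q_0 = 3*0 + 1 = 1.
  i=1: a_1=1, p_1 = 1*3 + 1 = 4, q_1 = 1*1 + 0 = 1.
  i=2: a_2=5, p_2 = 5*4 + 3 = 23, q_2 = 5*1 + 1 = 6.

3/1, 4/1, 23/6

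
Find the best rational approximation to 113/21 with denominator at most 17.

70/13

Expand x = 113/21 as a continued fraction with the Euclidean algorithm:
  113 = 5*21 + 8, so a_0 = 5.
  21 = 2*8 + 5, so a_1 = 2.
  8 = 1*5 + 3, so a_2 = 1.
  5 = 1*3 + 2, so a_3 = 1.
  3 = 1*2 + 1, so a_4 = 1.
  2 = 2*1 + 0, so a_5 = 2.
so x = [5; 2, 1, 1, 1, 2].
Convergents (p_i = a_i*p_{i-1} + p_{i-2}, q_i = a_i*q_{i-1} + q_{i-2} with p_{-2}=0, p_{-1}=1, q_{-2}=1, q_{-1}=0), until the denominator exceeds 17:
  i=0: a_0=5, p_0 = 5*1 + 0 = 5, q_0 = 5*0 + 1 = 1.
  i=1: a_1=2, p_1 = 2*5 + 1 = 11, q_1 = 2*1 + 0 = 2.
  i=2: a_2=1, p_2 = 1*11 + 5 = 16, q_2 = 1*2 + 1 = 3.
  i=3: a_3=1, p_3 = 1*16 + 11 = 27, q_3 = 1*3 + 2 = 5.
  i=4: a_4=1, p_4 = 1*27 + 16 = 43, q_4 = 1*5 + 3 = 8.
  i=5: a_5=2, p_5 = 2*43 + 27 = 113, q_5 = 2*8 + 5 = 21.
q_5 = 21 > 17, so the last convergent with denominator <= 17 is p_4/q_4 = 43/8.
The closest fraction with denominator <= 17 is either p_4/q_4 or the intermediate fraction (k*p_4 + p_3)/(k*q_4 + q_3) with the largest k >= 1 whose denominator stays <= 17; these approach x as k grows, and every other convergent or intermediate fraction in range is farther away.
Largest k: floor((17 - q_3)/q_4) = floor((17 - 5)/8) = 1.
That gives (1*43 + 27)/(1*8 + 5) = 70/13.
Compare the errors: |x - 43/8| = |113*8 - 43*21|/(21*8) = 1/168, and |x - 70/13| = |113*13 - 70*21|/(21*13) = 1/273.
Cross-multiplying, 1*168 = 168 < 273 = 1*273, so 1/273 is smaller: the intermediate fraction 70/13 is closer to x than 43/8.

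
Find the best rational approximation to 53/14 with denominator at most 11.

34/9

Expand x = 53/14 as a continued fraction with the Euclidean algorithm:
  53 = 3*14 + 11, so a_0 = 3.
  14 = 1*11 + 3, so a_1 = 1.
  11 = 3*3 + 2, so a_2 = 3.
  3 = 1*2 + 1, so a_3 = 1.
  2 = 2*1 + 0, so a_4 = 2.
so x = [3; 1, 3, 1, 2].
Convergents (p_i = a_i*p_{i-1} + p_{i-2}, q_i = a_i*q_{i-1} + q_{i-2} with p_{-2}=0, p_{-1}=1, q_{-2}=1, q_{-1}=0), until the denominator exceeds 11:
  i=0: a_0=3, p_0 = 3*1 + 0 = 3, q_0 = 3*0 + 1 = 1.
  i=1: a_1=1, p_1 = 1*3 + 1 = 4, q_1 = 1*1 + 0 = 1.
  i=2: a_2=3, p_2 = 3*4 + 3 = 15, q_2 = 3*1 + 1 = 4.
  i=3: a_3=1, p_3 = 1*15 + 4 = 19, q_3 = 1*4 + 1 = 5.
  i=4: a_4=2, p_4 = 2*19 + 15 = 53, q_4 = 2*5 + 4 = 14.
q_4 = 14 > 11, so the last convergent with denominator <= 11 is p_3/q_3 = 19/5.
The closest fraction with denominator <= 11 is either p_3/q_3 or the intermediate fraction (k*p_3 + p_2)/(k*q_3 + q_2) with the largest k >= 1 whose denominator stays <= 11; these approach x as k grows, and every other convergent or intermediate fraction in range is farther away.
Largest k: floor((11 - q_2)/q_3) = floor((11 - 4)/5) = 1.
That gives (1*19 + 15)/(1*5 + 4) = 34/9.
Compare the errors: |x - 19/5| = |53*5 - 19*14|/(14*5) = 1/70, and |x - 34/9| = |53*9 - 34*14|/(14*9) = 1/126.
Cross-multiplying, 1*70 = 70 < 126 = 1*126, so 1/126 is smaller: the intermediate fraction 34/9 is closer to x than 19/5.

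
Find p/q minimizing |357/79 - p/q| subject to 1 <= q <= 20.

86/19

Expand x = 357/79 as a continued fraction with the Euclidean algorithm:
  357 = 4*79 + 41, so a_0 = 4.
  79 = 1*41 + 38, so a_1 = 1.
  41 = 1*38 + 3, so a_2 = 1.
  38 = 12*3 + 2, so a_3 = 12.
  3 = 1*2 + 1, so a_4 = 1.
  2 = 2*1 + 0, so a_5 = 2.
so x = [4; 1, 1, 12, 1, 2].
Convergents (p_i = a_i*p_{i-1} + p_{i-2}, q_i = a_i*q_{i-1} + q_{i-2} with p_{-2}=0, p_{-1}=1, q_{-2}=1, q_{-1}=0), until the denominator exceeds 20:
  i=0: a_0=4, p_0 = 4*1 + 0 = 4, q_0 = 4*0 + 1 = 1.
  i=1: a_1=1, p_1 = 1*4 + 1 = 5, q_1 = 1*1 + 0 = 1.
  i=2: a_2=1, p_2 = 1*5 + 4 = 9, q_2 = 1*1 + 1 = 2.
  i=3: a_3=12, p_3 = 12*9 + 5 = 113, q_3 = 12*2 + 1 = 25.
q_3 = 25 > 20, so the last convergent with denominator <= 20 is p_2/q_2 = 9/2.
The closest fraction with denominator <= 20 is either p_2/q_2 or the intermediate fraction (k*p_2 + p_1)/(k*q_2 + q_1) with the largest k >= 1 whose denominator stays <= 20; these approach x as k grows, and every other convergent or intermediate fraction in range is farther away.
Largest k: floor((20 - q_1)/q_2) = floor((20 - 1)/2) = 9.
That gives (9*9 + 5)/(9*2 + 1) = 86/19.
Compare the errors: |x - 9/2| = |357*2 - 9*79|/(79*2) = 3/158, and |x - 86/19| = |357*19 - 86*79|/(79*19) = 11/1501.
Cross-multiplying, 11*158 = 1738 < 4503 = 3*1501, so 11/1501 is smaller: the intermediate fraction 86/19 is closer to x than 9/2.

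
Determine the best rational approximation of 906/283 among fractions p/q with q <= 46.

16/5

Expand x = 906/283 as a continued fraction with the Euclidean algorithm:
  906 = 3*283 + 57, so a_0 = 3.
  283 = 4*57 + 55, so a_1 = 4.
  57 = 1*55 + 2, so a_2 = 1.
  55 = 27*2 + 1, so a_3 = 27.
  2 = 2*1 + 0, so a_4 = 2.
so x = [3; 4, 1, 27, 2].
Convergents (p_i = a_i*p_{i-1} + p_{i-2}, q_i = a_i*q_{i-1} + q_{i-2} with p_{-2}=0, p_{-1}=1, q_{-2}=1, q_{-1}=0), until the denominator exceeds 46:
  i=0: a_0=3, p_0 = 3*1 + 0 = 3, q_0 = 3*0 + 1 = 1.
  i=1: a_1=4, p_1 = 4*3 + 1 = 13, q_1 = 4*1 + 0 = 4.
  i=2: a_2=1, p_2 = 1*13 + 3 = 16, q_2 = 1*4 + 1 = 5.
  i=3: a_3=27, p_3 = 27*16 + 13 = 445, q_3 = 27*5 + 4 = 139.
q_3 = 139 > 46, so the last convergent with denominator <= 46 is p_2/q_2 = 16/5.
The closest fraction with denominator <= 46 is either p_2/q_2 or the intermediate fraction (k*p_2 + p_1)/(k*q_2 + q_1) with the largest k >= 1 whose denominator stays <= 46; these approach x as k grows, and every other convergent or intermediate fraction in range is farther away.
Largest k: floor((46 - q_1)/q_2) = floor((46 - 4)/5) = 8.
That gives (8*16 + 13)/(8*5 + 4) = 141/44.
Compare the errors: |x - 16/5| = |906*5 - 16*283|/(283*5) = 2/1415, and |x - 141/44| = |906*44 - 141*283|/(283*44) = 39/12452.
Cross-multiplying, 2*12452 = 24904 < 55185 = 39*1415, so 2/1415 is smaller: the convergent 16/5 is closer to x than 141/44.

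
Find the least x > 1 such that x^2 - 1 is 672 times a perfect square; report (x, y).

First expand sqrt(672) as a continued fraction. With x_i = (sqrt(672) + m_i)/d_i and (m_0, d_0) = (0, 1): a_0 = floor(sqrt(672)) = 25, since 25^2 = 625 <= 672 < 676 = 26^2.
Iterate m_{i+1} = d_i*a_i - m_i, d_{i+1} = (672 - m_{i+1}^2)/d_i, a_{i+1} = floor((a_0 + m_{i+1})/d_{i+1}):
  m_1 = 1*25 - 0 = 25, d_1 = (672 - 25^2)/1 = 47/1 = 47, a_1 = floor((25 + 25)/47) = 1.
  m_2 = 47*1 - 25 = 22, d_2 = (672 - 22^2)/47 = 188/47 = 4, a_2 = floor((25 + 22)/4) = 11.
  m_3 = 4*11 - 22 = 22, d_3 = (672 - 22^2)/4 = 188/4 = 47, a_3 = floor((25 + 22)/47) = 1.
  m_4 = 47*1 - 22 = 25, d_4 = (672 - 25^2)/47 = 47/47 = 1, a_4 = floor((25 + 25)/1) = 50.
  m_5 = 1*50 - 25 = 25, d_5 = (672 - 25^2)/1 = 47/1 = 47: (m_5, d_5) = (m_1, d_1) = (25, 47), so from here the quotients repeat a_1, ..., a_4; the period length is 4.
So sqrt(672) = [25; (1, 11, 1, 50)] with period length k = 4.
k is even, so the fundamental solution of x^2 - 672y^2 = 1 is (p_{k-1}, q_{k-1}) = (p_3, q_3); compute convergents through index 3.
Convergents (p_i = a_i*p_{i-1} + p_{i-2}, q_i = a_i*q_{i-1} + q_{i-2} with p_{-2}=0, p_{-1}=1, q_{-2}=1, q_{-1}=0):
  i=0: a_0=25, p_0 = 25*1 + 0 = 25, q_0 = 25*0 + 1 = 1.
  i=1: a_1=1, p_1 = 1*25 + 1 = 26, q_1 = 1*1 + 0 = 1.
  i=2: a_2=11, p_2 = 11*26 + 25 = 311, q_2 = 11*1 + 1 = 12.
  i=3: a_3=1, p_3 = 1*311 + 26 = 337, q_3 = 1*12 + 1 = 13.
Check: 337^2 - 672*13^2 = 113569 - 113568 = 1, so (x, y) = (337, 13) solves the equation, and by the theorem it is the least positive solution.

(x, y) = (337, 13)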